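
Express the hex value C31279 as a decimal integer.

Expand by place value (powers of 16):
Digit values: C = 12
C31279 = 12 × 16^5 + 3 × 16^4 + 1 × 16^3 + 2 × 16^2 + 7 × 16^1 + 9 × 16^0
= 12 × 1048576 + 3 × 65536 + 1 × 4096 + 2 × 256 + 7 × 16 + 9 × 1
= 12582912 + 196608 + 4096 + 512 + 112 + 9
= 12784249



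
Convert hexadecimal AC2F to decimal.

Expand by place value (powers of 16):
Digit values: A = 10, C = 12, F = 15
AC2F = 10 × 16^3 + 12 × 16^2 + 2 × 16^1 + 15 × 16^0
= 10 × 4096 + 12 × 256 + 2 × 16 + 15 × 1
= 40960 + 3072 + 32 + 15
= 44079



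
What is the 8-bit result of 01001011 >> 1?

Original: 01001011 (decimal 75)
Shift right by 1 position
Drop the 1 low bit; fill with zero on the left
Result: 00100101 (decimal 37)
Equivalent: 75 >> 1 = 75 ÷ 2^1 = 37



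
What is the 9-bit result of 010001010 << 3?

Original: 010001010 (decimal 138)
Shift left by 3 positions
Append 3 zeros on the right and drop the 3 high bits that overflow the 9-bit width
Result: 001010000 (decimal 80)
Equivalent: 138 << 3 = 138 × 2^3 = 1104, truncated to 9 bits = 80



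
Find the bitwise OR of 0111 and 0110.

OR: 1 when either bit is 1
  0111
| 0110
------
  0111
Decimal: 7 | 6 = 7



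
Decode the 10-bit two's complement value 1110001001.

Binary: 1110001001
Sign bit: 1 (negative)
Invert: 0001110110
Add 1:  0001110111
Magnitude: 0001110111 = 64 + 32 + 16 + 4 + 2 + 1 = 119
Value: -119



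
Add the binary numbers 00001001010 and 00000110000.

Add column by column from the right: bit + bit + carry-in; write the sum mod 2, carry 1 when the sum is 2 or 3.
carry:  00000000000
        00001001010
+       00000110000
-------------------
       000001111010
(the carry out of the leftmost column, 0, becomes the leading bit)
Decimal check:
  00001001010 = 64 + 8 + 2 = 74
  00000110000 = 32 + 16 = 48
  74 + 48 = 122, and 000001111010 = 64 + 32 + 16 + 8 + 2 = 122 ✓



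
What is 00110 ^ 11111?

XOR: 1 when bits differ
  00110
^ 11111
-------
  11001
Decimal: 6 ^ 31 = 25



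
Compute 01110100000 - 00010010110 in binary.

Method 1 - Direct subtraction (column by column from the right: bit − bit − borrow-in; if negative, add 2 and borrow 1 from the next column):
borrow: 00000111100
        01110100000
-       00010010110
-------------------
        01100001010

Method 2 - Add two's complement:
Two's complement of 00010010110: invert → 11101101001, add 1 → 11101101010
  01110100000
+ 11101101010
-------------
 101100001010  (end carry out of the top bit = 1)
Discarding the end carry: 01100001010
Decimal check:
  01110100000 = 512 + 256 + 128 + 32 = 928
  00010010110 = 128 + 16 + 4 + 2 = 150
  928 - 150 = 778, and 01100001010 = 512 + 256 + 8 + 2 = 778 ✓



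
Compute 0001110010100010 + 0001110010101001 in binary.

Add column by column from the right: bit + bit + carry-in; write the sum mod 2, carry 1 when the sum is 2 or 3.
carry:  0011100101000000
        0001110010100010
+       0001110010101001
------------------------
       00011100101001011
(the carry out of the leftmost column, 0, becomes the leading bit)
Decimal check:
  0001110010100010 = 4096 + 2048 + 1024 + 128 + 32 + 2 = 7330
  0001110010101001 = 4096 + 2048 + 1024 + 128 + 32 + 8 + 1 = 7337
  7330 + 7337 = 14667, and 00011100101001011 = 8192 + 4096 + 2048 + 256 + 64 + 8 + 2 + 1 = 14667 ✓



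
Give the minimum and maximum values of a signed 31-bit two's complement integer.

For 31-bit two's complement:
Minimum: -2^30 = -1073741824
Maximum: 2^30 - 1 = 1073741823



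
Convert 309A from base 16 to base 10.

Expand by place value (powers of 16):
Digit values: A = 10
309A = 3 × 16^3 + 0 × 16^2 + 9 × 16^1 + 10 × 16^0
= 3 × 4096 + 0 × 256 + 9 × 16 + 10 × 1
= 12288 + 0 + 144 + 10
= 12442



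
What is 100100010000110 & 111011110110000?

AND: 1 only when both bits are 1
  100100010000110
& 111011110110000
-----------------
  100000010000000
Decimal: 18566 & 30640 = 16512



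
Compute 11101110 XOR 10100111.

XOR: 1 when bits differ
  11101110
^ 10100111
----------
  01001001
Decimal: 238 ^ 167 = 73



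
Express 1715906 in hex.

Using repeated division by 16 (digits 10–15 are A–F):
1715906 ÷ 16 = 107244 remainder 2
107244 ÷ 16 = 6702 remainder 12 (C)
6702 ÷ 16 = 418 remainder 14 (E)
418 ÷ 16 = 26 remainder 2
26 ÷ 16 = 1 remainder 10 (A)
1 ÷ 16 = 0 remainder 1
Reading remainders bottom to top: 1A2EC2



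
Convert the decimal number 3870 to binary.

Using repeated division by 2:
3870 ÷ 2 = 1935 remainder 0
1935 ÷ 2 = 967 remainder 1
967 ÷ 2 = 483 remainder 1
483 ÷ 2 = 241 remainder 1
241 ÷ 2 = 120 remainder 1
120 ÷ 2 = 60 remainder 0
60 ÷ 2 = 30 remainder 0
30 ÷ 2 = 15 remainder 0
15 ÷ 2 = 7 remainder 1
7 ÷ 2 = 3 remainder 1
3 ÷ 2 = 1 remainder 1
1 ÷ 2 = 0 remainder 1
Reading remainders bottom to top: 111100011110



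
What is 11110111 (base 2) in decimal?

Sum of powers of 2 for each 1-bit:
2^0 + 2^1 + 2^2 + 2^4 + 2^5 + 2^6 + 2^7
= 1 + 2 + 4 + 16 + 32 + 64 + 128
= 247



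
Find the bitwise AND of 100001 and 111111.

AND: 1 only when both bits are 1
  100001
& 111111
--------
  100001
Decimal: 33 & 63 = 33



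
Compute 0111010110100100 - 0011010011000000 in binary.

Method 1 - Direct subtraction (column by column from the right: bit − bit − borrow-in; if negative, add 2 and borrow 1 from the next column):
borrow: 0000000110000000
        0111010110100100
-       0011010011000000
------------------------
        0100000011100100

Method 2 - Add two's complement:
Two's complement of 0011010011000000: invert → 1100101100111111, add 1 → 1100101101000000
  0111010110100100
+ 1100101101000000
------------------
 10100000011100100  (end carry out of the top bit = 1)
Discarding the end carry: 0100000011100100
Decimal check:
  0111010110100100 = 16384 + 8192 + 4096 + 1024 + 256 + 128 + 32 + 4 = 30116
  0011010011000000 = 8192 + 4096 + 1024 + 128 + 64 = 13504
  30116 - 13504 = 16612, and 0100000011100100 = 16384 + 128 + 64 + 32 + 4 = 16612 ✓



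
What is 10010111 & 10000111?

AND: 1 only when both bits are 1
  10010111
& 10000111
----------
  10000111
Decimal: 151 & 135 = 135



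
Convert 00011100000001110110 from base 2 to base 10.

Sum of powers of 2 for each 1-bit:
2^1 + 2^2 + 2^4 + 2^5 + 2^6 + 2^14 + 2^15 + 2^16
= 2 + 4 + 16 + 32 + 64 + 16384 + 32768 + 65536
= 114806



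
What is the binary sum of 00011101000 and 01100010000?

Add column by column from the right: bit + bit + carry-in; write the sum mod 2, carry 1 when the sum is 2 or 3.
carry:  00000000000
        00011101000
+       01100010000
-------------------
       001111111000
(the carry out of the leftmost column, 0, becomes the leading bit)
Decimal check:
  00011101000 = 128 + 64 + 32 + 8 = 232
  01100010000 = 512 + 256 + 16 = 784
  232 + 784 = 1016, and 001111111000 = 512 + 256 + 128 + 64 + 32 + 16 + 8 = 1016 ✓



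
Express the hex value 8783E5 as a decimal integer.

Expand by place value (powers of 16):
Digit values: E = 14
8783E5 = 8 × 16^5 + 7 × 16^4 + 8 × 16^3 + 3 × 16^2 + 14 × 16^1 + 5 × 16^0
= 8 × 1048576 + 7 × 65536 + 8 × 4096 + 3 × 256 + 14 × 16 + 5 × 1
= 8388608 + 458752 + 32768 + 768 + 224 + 5
= 8881125



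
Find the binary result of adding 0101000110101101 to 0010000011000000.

Add column by column from the right: bit + bit + carry-in; write the sum mod 2, carry 1 when the sum is 2 or 3.
carry:  0000001100000000
        0101000110101101
+       0010000011000000
------------------------
       00111001001101101
(the carry out of the leftmost column, 0, becomes the leading bit)
Decimal check:
  0101000110101101 = 16384 + 4096 + 256 + 128 + 32 + 8 + 4 + 1 = 20909
  0010000011000000 = 8192 + 128 + 64 = 8384
  20909 + 8384 = 29293, and 00111001001101101 = 16384 + 8192 + 4096 + 512 + 64 + 32 + 8 + 4 + 1 = 29293 ✓



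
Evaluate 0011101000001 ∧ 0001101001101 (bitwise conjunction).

AND: 1 only when both bits are 1
  0011101000001
& 0001101001101
---------------
  0001101000001
Decimal: 1857 & 845 = 833



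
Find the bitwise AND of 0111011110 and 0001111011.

AND: 1 only when both bits are 1
  0111011110
& 0001111011
------------
  0001011010
Decimal: 478 & 123 = 90



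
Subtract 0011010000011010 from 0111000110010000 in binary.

Method 1 - Direct subtraction (column by column from the right: bit − bit − borrow-in; if negative, add 2 and borrow 1 from the next column):
borrow: 0111100011111100
        0111000110010000
-       0011010000011010
------------------------
        0011110101110110

Method 2 - Add two's complement:
Two's complement of 0011010000011010: invert → 1100101111100101, add 1 → 1100101111100110
  0111000110010000
+ 1100101111100110
------------------
 10011110101110110  (end carry out of the top bit = 1)
Discarding the end carry: 0011110101110110
Decimal check:
  0111000110010000 = 16384 + 8192 + 4096 + 256 + 128 + 16 = 29072
  0011010000011010 = 8192 + 4096 + 1024 + 16 + 8 + 2 = 13338
  29072 - 13338 = 15734, and 0011110101110110 = 8192 + 4096 + 2048 + 1024 + 256 + 64 + 32 + 16 + 4 + 2 = 15734 ✓



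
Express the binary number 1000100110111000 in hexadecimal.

Group into 4-bit nibbles from right:
  1000 = 8
  1001 = 9
  1011 = B
  1000 = 8
Result: 89B8



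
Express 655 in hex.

Using repeated division by 16 (digits 10–15 are A–F):
655 ÷ 16 = 40 remainder 15 (F)
40 ÷ 16 = 2 remainder 8
2 ÷ 16 = 0 remainder 2
Reading remainders bottom to top: 28F



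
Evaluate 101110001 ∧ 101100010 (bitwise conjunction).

AND: 1 only when both bits are 1
  101110001
& 101100010
-----------
  101100000
Decimal: 369 & 354 = 352



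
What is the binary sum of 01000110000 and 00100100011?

Add column by column from the right: bit + bit + carry-in; write the sum mod 2, carry 1 when the sum is 2 or 3.
carry:  00001000000
        01000110000
+       00100100011
-------------------
       001101010011
(the carry out of the leftmost column, 0, becomes the leading bit)
Decimal check:
  01000110000 = 512 + 32 + 16 = 560
  00100100011 = 256 + 32 + 2 + 1 = 291
  560 + 291 = 851, and 001101010011 = 512 + 256 + 64 + 16 + 2 + 1 = 851 ✓



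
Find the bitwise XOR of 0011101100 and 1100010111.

XOR: 1 when bits differ
  0011101100
^ 1100010111
------------
  1111111011
Decimal: 236 ^ 791 = 1019



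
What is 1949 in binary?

Using repeated division by 2:
1949 ÷ 2 = 974 remainder 1
974 ÷ 2 = 487 remainder 0
487 ÷ 2 = 243 remainder 1
243 ÷ 2 = 121 remainder 1
121 ÷ 2 = 60 remainder 1
60 ÷ 2 = 30 remainder 0
30 ÷ 2 = 15 remainder 0
15 ÷ 2 = 7 remainder 1
7 ÷ 2 = 3 remainder 1
3 ÷ 2 = 1 remainder 1
1 ÷ 2 = 0 remainder 1
Reading remainders bottom to top: 11110011101



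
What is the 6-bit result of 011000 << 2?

Original: 011000 (decimal 24)
Shift left by 2 positions
Append 2 zeros on the right and drop the 2 high bits that overflow the 6-bit width
Result: 100000 (decimal 32)
Equivalent: 24 << 2 = 24 × 2^2 = 96, truncated to 6 bits = 32



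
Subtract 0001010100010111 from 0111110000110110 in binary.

Method 1 - Direct subtraction (column by column from the right: bit − bit − borrow-in; if negative, add 2 and borrow 1 from the next column):
borrow: 0000111000111110
        0111110000110110
-       0001010100010111
------------------------
        0110011100011111

Method 2 - Add two's complement:
Two's complement of 0001010100010111: invert → 1110101011101000, add 1 → 1110101011101001
  0111110000110110
+ 1110101011101001
------------------
 10110011100011111  (end carry out of the top bit = 1)
Discarding the end carry: 0110011100011111
Decimal check:
  0111110000110110 = 16384 + 8192 + 4096 + 2048 + 1024 + 32 + 16 + 4 + 2 = 31798
  0001010100010111 = 4096 + 1024 + 256 + 16 + 4 + 2 + 1 = 5399
  31798 - 5399 = 26399, and 0110011100011111 = 16384 + 8192 + 1024 + 512 + 256 + 16 + 8 + 4 + 2 + 1 = 26399 ✓



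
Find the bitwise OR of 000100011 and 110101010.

OR: 1 when either bit is 1
  000100011
| 110101010
-----------
  110101011
Decimal: 35 | 426 = 427



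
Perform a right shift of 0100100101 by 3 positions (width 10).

Original: 0100100101 (decimal 293)
Shift right by 3 positions
Drop the 3 low bits; fill with zeros on the left
Result: 0000100100 (decimal 36)
Equivalent: 293 >> 3 = 293 ÷ 2^3 = 36



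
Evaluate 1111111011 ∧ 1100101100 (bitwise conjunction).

AND: 1 only when both bits are 1
  1111111011
& 1100101100
------------
  1100101000
Decimal: 1019 & 812 = 808



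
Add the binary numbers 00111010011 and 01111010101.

Add column by column from the right: bit + bit + carry-in; write the sum mod 2, carry 1 when the sum is 2 or 3.
carry:  11110101110
        00111010011
+       01111010101
-------------------
       010110101000
(the carry out of the leftmost column, 0, becomes the leading bit)
Decimal check:
  00111010011 = 256 + 128 + 64 + 16 + 2 + 1 = 467
  01111010101 = 512 + 256 + 128 + 64 + 16 + 4 + 1 = 981
  467 + 981 = 1448, and 010110101000 = 1024 + 256 + 128 + 32 + 8 = 1448 ✓



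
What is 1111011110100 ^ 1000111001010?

XOR: 1 when bits differ
  1111011110100
^ 1000111001010
---------------
  0111100111110
Decimal: 7924 ^ 4554 = 3902



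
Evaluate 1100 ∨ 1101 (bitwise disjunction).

OR: 1 when either bit is 1
  1100
| 1101
------
  1101
Decimal: 12 | 13 = 13



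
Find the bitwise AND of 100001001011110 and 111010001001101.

AND: 1 only when both bits are 1
  100001001011110
& 111010001001101
-----------------
  100000001001100
Decimal: 16990 & 29773 = 16460



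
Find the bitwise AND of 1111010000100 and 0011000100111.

AND: 1 only when both bits are 1
  1111010000100
& 0011000100111
---------------
  0011000000100
Decimal: 7812 & 1575 = 1540



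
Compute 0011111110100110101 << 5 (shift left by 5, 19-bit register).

Original: 0011111110100110101 (decimal 130357)
Shift left by 5 positions
Append 5 zeros on the right and drop the 5 high bits that overflow the 19-bit width
Result: 1111010011010100000 (decimal 501408)
Equivalent: 130357 << 5 = 130357 × 2^5 = 4171424, truncated to 19 bits = 501408



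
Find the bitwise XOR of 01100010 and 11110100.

XOR: 1 when bits differ
  01100010
^ 11110100
----------
  10010110
Decimal: 98 ^ 244 = 150



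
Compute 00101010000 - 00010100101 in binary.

Method 1 - Direct subtraction (column by column from the right: bit − bit − borrow-in; if negative, add 2 and borrow 1 from the next column):
borrow: 00101011110
        00101010000
-       00010100101
-------------------
        00010101011

Method 2 - Add two's complement:
Two's complement of 00010100101: invert → 11101011010, add 1 → 11101011011
  00101010000
+ 11101011011
-------------
 100010101011  (end carry out of the top bit = 1)
Discarding the end carry: 00010101011
Decimal check:
  00101010000 = 256 + 64 + 16 = 336
  00010100101 = 128 + 32 + 4 + 1 = 165
  336 - 165 = 171, and 00010101011 = 128 + 32 + 8 + 2 + 1 = 171 ✓



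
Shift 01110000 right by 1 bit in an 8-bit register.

Original: 01110000 (decimal 112)
Shift right by 1 position
Drop the 1 low bit; fill with zero on the left
Result: 00111000 (decimal 56)
Equivalent: 112 >> 1 = 112 ÷ 2^1 = 56



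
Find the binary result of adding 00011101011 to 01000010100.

Add column by column from the right: bit + bit + carry-in; write the sum mod 2, carry 1 when the sum is 2 or 3.
carry:  00000000000
        00011101011
+       01000010100
-------------------
       001011111111
(the carry out of the leftmost column, 0, becomes the leading bit)
Decimal check:
  00011101011 = 128 + 64 + 32 + 8 + 2 + 1 = 235
  01000010100 = 512 + 16 + 4 = 532
  235 + 532 = 767, and 001011111111 = 512 + 128 + 64 + 32 + 16 + 8 + 4 + 2 + 1 = 767 ✓



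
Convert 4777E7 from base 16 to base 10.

Expand by place value (powers of 16):
Digit values: E = 14
4777E7 = 4 × 16^5 + 7 × 16^4 + 7 × 16^3 + 7 × 16^2 + 14 × 16^1 + 7 × 16^0
= 4 × 1048576 + 7 × 65536 + 7 × 4096 + 7 × 256 + 14 × 16 + 7 × 1
= 4194304 + 458752 + 28672 + 1792 + 224 + 7
= 4683751



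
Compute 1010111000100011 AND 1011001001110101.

AND: 1 only when both bits are 1
  1010111000100011
& 1011001001110101
------------------
  1010001000100001
Decimal: 44579 & 45685 = 41505



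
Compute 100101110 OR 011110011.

OR: 1 when either bit is 1
  100101110
| 011110011
-----------
  111111111
Decimal: 302 | 243 = 511



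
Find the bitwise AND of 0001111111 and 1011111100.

AND: 1 only when both bits are 1
  0001111111
& 1011111100
------------
  0001111100
Decimal: 127 & 764 = 124



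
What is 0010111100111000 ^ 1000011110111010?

XOR: 1 when bits differ
  0010111100111000
^ 1000011110111010
------------------
  1010100010000010
Decimal: 12088 ^ 34746 = 43138



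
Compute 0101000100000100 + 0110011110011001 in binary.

Add column by column from the right: bit + bit + carry-in; write the sum mod 2, carry 1 when the sum is 2 or 3.
carry:  1000111000000000
        0101000100000100
+       0110011110011001
------------------------
       01011100010011101
(the carry out of the leftmost column, 0, becomes the leading bit)
Decimal check:
  0101000100000100 = 16384 + 4096 + 256 + 4 = 20740
  0110011110011001 = 16384 + 8192 + 1024 + 512 + 256 + 128 + 16 + 8 + 1 = 26521
  20740 + 26521 = 47261, and 01011100010011101 = 32768 + 8192 + 4096 + 2048 + 128 + 16 + 8 + 4 + 1 = 47261 ✓



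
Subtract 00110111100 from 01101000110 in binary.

Method 1 - Direct subtraction (column by column from the right: bit − bit − borrow-in; if negative, add 2 and borrow 1 from the next column):
borrow: 01101110000
        01101000110
-       00110111100
-------------------
        00110001010

Method 2 - Add two's complement:
Two's complement of 00110111100: invert → 11001000011, add 1 → 11001000100
  01101000110
+ 11001000100
-------------
 100110001010  (end carry out of the top bit = 1)
Discarding the end carry: 00110001010
Decimal check:
  01101000110 = 512 + 256 + 64 + 4 + 2 = 838
  00110111100 = 256 + 128 + 32 + 16 + 8 + 4 = 444
  838 - 444 = 394, and 00110001010 = 256 + 128 + 8 + 2 = 394 ✓



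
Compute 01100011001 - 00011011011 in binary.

Method 1 - Direct subtraction (column by column from the right: bit − bit − borrow-in; if negative, add 2 and borrow 1 from the next column):
borrow: 00111111100
        01100011001
-       00011011011
-------------------
        01000111110

Method 2 - Add two's complement:
Two's complement of 00011011011: invert → 11100100100, add 1 → 11100100101
  01100011001
+ 11100100101
-------------
 101000111110  (end carry out of the top bit = 1)
Discarding the end carry: 01000111110
Decimal check:
  01100011001 = 512 + 256 + 16 + 8 + 1 = 793
  00011011011 = 128 + 64 + 16 + 8 + 2 + 1 = 219
  793 - 219 = 574, and 01000111110 = 512 + 32 + 16 + 8 + 4 + 2 = 574 ✓



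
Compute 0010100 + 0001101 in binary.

Add column by column from the right: bit + bit + carry-in; write the sum mod 2, carry 1 when the sum is 2 or 3.
carry:  0111000
        0010100
+       0001101
---------------
       00100001
(the carry out of the leftmost column, 0, becomes the leading bit)
Decimal check:
  0010100 = 16 + 4 = 20
  0001101 = 8 + 4 + 1 = 13
  20 + 13 = 33, and 00100001 = 32 + 1 = 33 ✓



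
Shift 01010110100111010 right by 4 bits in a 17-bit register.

Original: 01010110100111010 (decimal 44346)
Shift right by 4 positions
Drop the 4 low bits; fill with zeros on the left
Result: 00000101011010011 (decimal 2771)
Equivalent: 44346 >> 4 = 44346 ÷ 2^4 = 2771



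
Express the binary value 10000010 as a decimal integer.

Sum of powers of 2 for each 1-bit:
2^1 + 2^7
= 2 + 128
= 130



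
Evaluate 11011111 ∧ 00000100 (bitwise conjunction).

AND: 1 only when both bits are 1
  11011111
& 00000100
----------
  00000100
Decimal: 223 & 4 = 4



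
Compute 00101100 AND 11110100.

AND: 1 only when both bits are 1
  00101100
& 11110100
----------
  00100100
Decimal: 44 & 244 = 36



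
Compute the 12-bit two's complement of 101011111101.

Original (sign bit 1, negative): 101011111101
Step 1 - Invert all bits: 010100000010
Step 2 - Add 1: 010100000011
Verification: 101011111101 + 010100000011 = 1000000000000; discarding the end carry (carry out of the top bit) leaves the 12-bit value 000000000000, as required for x + (-x)



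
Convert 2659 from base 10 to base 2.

Using repeated division by 2:
2659 ÷ 2 = 1329 remainder 1
1329 ÷ 2 = 664 remainder 1
664 ÷ 2 = 332 remainder 0
332 ÷ 2 = 166 remainder 0
166 ÷ 2 = 83 remainder 0
83 ÷ 2 = 41 remainder 1
41 ÷ 2 = 20 remainder 1
20 ÷ 2 = 10 remainder 0
10 ÷ 2 = 5 remainder 0
5 ÷ 2 = 2 remainder 1
2 ÷ 2 = 1 remainder 0
1 ÷ 2 = 0 remainder 1
Reading remainders bottom to top: 101001100011



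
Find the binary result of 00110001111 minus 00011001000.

Method 1 - Direct subtraction (column by column from the right: bit − bit − borrow-in; if negative, add 2 and borrow 1 from the next column):
borrow: 00110000000
        00110001111
-       00011001000
-------------------
        00011000111

Method 2 - Add two's complement:
Two's complement of 00011001000: invert → 11100110111, add 1 → 11100111000
  00110001111
+ 11100111000
-------------
 100011000111  (end carry out of the top bit = 1)
Discarding the end carry: 00011000111
Decimal check:
  00110001111 = 256 + 128 + 8 + 4 + 2 + 1 = 399
  00011001000 = 128 + 64 + 8 = 200
  399 - 200 = 199, and 00011000111 = 128 + 64 + 4 + 2 + 1 = 199 ✓



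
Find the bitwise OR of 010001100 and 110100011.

OR: 1 when either bit is 1
  010001100
| 110100011
-----------
  110101111
Decimal: 140 | 419 = 431



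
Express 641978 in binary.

Using repeated division by 2:
641978 ÷ 2 = 320989 remainder 0
320989 ÷ 2 = 160494 remainder 1
160494 ÷ 2 = 80247 remainder 0
80247 ÷ 2 = 40123 remainder 1
40123 ÷ 2 = 20061 remainder 1
20061 ÷ 2 = 10030 remainder 1
10030 ÷ 2 = 5015 remainder 0
5015 ÷ 2 = 2507 remainder 1
2507 ÷ 2 = 1253 remainder 1
1253 ÷ 2 = 626 remainder 1
626 ÷ 2 = 313 remainder 0
313 ÷ 2 = 156 remainder 1
156 ÷ 2 = 78 remainder 0
78 ÷ 2 = 39 remainder 0
39 ÷ 2 = 19 remainder 1
19 ÷ 2 = 9 remainder 1
9 ÷ 2 = 4 remainder 1
4 ÷ 2 = 2 remainder 0
2 ÷ 2 = 1 remainder 0
1 ÷ 2 = 0 remainder 1
Reading remainders bottom to top: 10011100101110111010



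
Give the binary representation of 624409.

Using repeated division by 2:
624409 ÷ 2 = 312204 remainder 1
312204 ÷ 2 = 156102 remainder 0
156102 ÷ 2 = 78051 remainder 0
78051 ÷ 2 = 39025 remainder 1
39025 ÷ 2 = 19512 remainder 1
19512 ÷ 2 = 9756 remainder 0
9756 ÷ 2 = 4878 remainder 0
4878 ÷ 2 = 2439 remainder 0
2439 ÷ 2 = 1219 remainder 1
1219 ÷ 2 = 609 remainder 1
609 ÷ 2 = 304 remainder 1
304 ÷ 2 = 152 remainder 0
152 ÷ 2 = 76 remainder 0
76 ÷ 2 = 38 remainder 0
38 ÷ 2 = 19 remainder 0
19 ÷ 2 = 9 remainder 1
9 ÷ 2 = 4 remainder 1
4 ÷ 2 = 2 remainder 0
2 ÷ 2 = 1 remainder 0
1 ÷ 2 = 0 remainder 1
Reading remainders bottom to top: 10011000011100011001



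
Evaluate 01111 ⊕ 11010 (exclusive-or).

XOR: 1 when bits differ
  01111
^ 11010
-------
  10101
Decimal: 15 ^ 26 = 21



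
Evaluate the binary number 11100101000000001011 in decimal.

Sum of powers of 2 for each 1-bit:
2^0 + 2^1 + 2^3 + 2^12 + 2^14 + 2^17 + 2^18 + 2^19
= 1 + 2 + 8 + 4096 + 16384 + 131072 + 262144 + 524288
= 937995



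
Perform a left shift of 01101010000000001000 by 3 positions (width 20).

Original: 01101010000000001000 (decimal 434184)
Shift left by 3 positions
Append 3 zeros on the right and drop the 3 high bits that overflow the 20-bit width
Result: 01010000000001000000 (decimal 327744)
Equivalent: 434184 << 3 = 434184 × 2^3 = 3473472, truncated to 20 bits = 327744



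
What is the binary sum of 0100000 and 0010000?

Add column by column from the right: bit + bit + carry-in; write the sum mod 2, carry 1 when the sum is 2 or 3.
carry:  0000000
        0100000
+       0010000
---------------
       00110000
(the carry out of the leftmost column, 0, becomes the leading bit)
Decimal check:
  0100000 = 32
  0010000 = 16
  32 + 16 = 48, and 00110000 = 32 + 16 = 48 ✓



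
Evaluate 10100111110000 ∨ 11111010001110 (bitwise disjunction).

OR: 1 when either bit is 1
  10100111110000
| 11111010001110
----------------
  11111111111110
Decimal: 10736 | 16014 = 16382



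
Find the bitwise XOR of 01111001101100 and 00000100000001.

XOR: 1 when bits differ
  01111001101100
^ 00000100000001
----------------
  01111101101101
Decimal: 7788 ^ 257 = 8045



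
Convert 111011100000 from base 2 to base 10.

Sum of powers of 2 for each 1-bit:
2^5 + 2^6 + 2^7 + 2^9 + 2^10 + 2^11
= 32 + 64 + 128 + 512 + 1024 + 2048
= 3808



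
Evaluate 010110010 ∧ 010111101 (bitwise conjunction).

AND: 1 only when both bits are 1
  010110010
& 010111101
-----------
  010110000
Decimal: 178 & 189 = 176



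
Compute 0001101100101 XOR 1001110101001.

XOR: 1 when bits differ
  0001101100101
^ 1001110101001
---------------
  1000011001100
Decimal: 869 ^ 5033 = 4300



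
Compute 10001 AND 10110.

AND: 1 only when both bits are 1
  10001
& 10110
-------
  10000
Decimal: 17 & 22 = 16



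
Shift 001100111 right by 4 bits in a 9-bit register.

Original: 001100111 (decimal 103)
Shift right by 4 positions
Drop the 4 low bits; fill with zeros on the left
Result: 000000110 (decimal 6)
Equivalent: 103 >> 4 = 103 ÷ 2^4 = 6



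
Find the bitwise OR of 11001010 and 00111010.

OR: 1 when either bit is 1
  11001010
| 00111010
----------
  11111010
Decimal: 202 | 58 = 250



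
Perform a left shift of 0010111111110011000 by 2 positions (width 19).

Original: 0010111111110011000 (decimal 98200)
Shift left by 2 positions
Append 2 zeros on the right
Result: 1011111111001100000 (decimal 392800)
Equivalent: 98200 << 2 = 98200 × 2^2 = 392800



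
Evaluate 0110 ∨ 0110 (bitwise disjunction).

OR: 1 when either bit is 1
  0110
| 0110
------
  0110
Decimal: 6 | 6 = 6



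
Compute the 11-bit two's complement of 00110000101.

Original: 00110000101
Step 1 - Invert all bits: 11001111010
Step 2 - Add 1: 11001111011
Verification: 00110000101 + 11001111011 = 100000000000; discarding the end carry (carry out of the top bit) leaves the 11-bit value 00000000000, as required for x + (-x)



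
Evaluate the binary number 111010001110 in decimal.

Sum of powers of 2 for each 1-bit:
2^1 + 2^2 + 2^3 + 2^7 + 2^9 + 2^10 + 2^11
= 2 + 4 + 8 + 128 + 512 + 1024 + 2048
= 3726



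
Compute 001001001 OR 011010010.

OR: 1 when either bit is 1
  001001001
| 011010010
-----------
  011011011
Decimal: 73 | 210 = 219



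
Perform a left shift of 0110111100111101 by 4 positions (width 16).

Original: 0110111100111101 (decimal 28477)
Shift left by 4 positions
Append 4 zeros on the right and drop the 4 high bits that overflow the 16-bit width
Result: 1111001111010000 (decimal 62416)
Equivalent: 28477 << 4 = 28477 × 2^4 = 455632, truncated to 16 bits = 62416



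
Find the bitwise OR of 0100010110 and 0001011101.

OR: 1 when either bit is 1
  0100010110
| 0001011101
------------
  0101011111
Decimal: 278 | 93 = 351



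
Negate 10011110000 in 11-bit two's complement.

Original (sign bit 1, negative): 10011110000
Step 1 - Invert all bits: 01100001111
Step 2 - Add 1: 01100010000
Verification: 10011110000 + 01100010000 = 100000000000; discarding the end carry (carry out of the top bit) leaves the 11-bit value 00000000000, as required for x + (-x)



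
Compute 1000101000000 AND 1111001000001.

AND: 1 only when both bits are 1
  1000101000000
& 1111001000001
---------------
  1000001000000
Decimal: 4416 & 7745 = 4160



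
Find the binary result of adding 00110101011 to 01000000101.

Add column by column from the right: bit + bit + carry-in; write the sum mod 2, carry 1 when the sum is 2 or 3.
carry:  00000011110
        00110101011
+       01000000101
-------------------
       001110110000
(the carry out of the leftmost column, 0, becomes the leading bit)
Decimal check:
  00110101011 = 256 + 128 + 32 + 8 + 2 + 1 = 427
  01000000101 = 512 + 4 + 1 = 517
  427 + 517 = 944, and 001110110000 = 512 + 256 + 128 + 32 + 16 = 944 ✓



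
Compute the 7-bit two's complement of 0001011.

Original: 0001011
Step 1 - Invert all bits: 1110100
Step 2 - Add 1: 1110101
Verification: 0001011 + 1110101 = 10000000; discarding the end carry (carry out of the top bit) leaves the 7-bit value 0000000, as required for x + (-x)



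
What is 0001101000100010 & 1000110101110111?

AND: 1 only when both bits are 1
  0001101000100010
& 1000110101110111
------------------
  0000100000100010
Decimal: 6690 & 36215 = 2082



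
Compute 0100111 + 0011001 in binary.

Add column by column from the right: bit + bit + carry-in; write the sum mod 2, carry 1 when the sum is 2 or 3.
carry:  1111110
        0100111
+       0011001
---------------
       01000000
(the carry out of the leftmost column, 0, becomes the leading bit)
Decimal check:
  0100111 = 32 + 4 + 2 + 1 = 39
  0011001 = 16 + 8 + 1 = 25
  39 + 25 = 64, and 01000000 = 64 ✓



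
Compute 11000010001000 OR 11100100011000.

OR: 1 when either bit is 1
  11000010001000
| 11100100011000
----------------
  11100110011000
Decimal: 12424 | 14616 = 14744



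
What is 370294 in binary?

Using repeated division by 2:
370294 ÷ 2 = 185147 remainder 0
185147 ÷ 2 = 92573 remainder 1
92573 ÷ 2 = 46286 remainder 1
46286 ÷ 2 = 23143 remainder 0
23143 ÷ 2 = 11571 remainder 1
11571 ÷ 2 = 5785 remainder 1
5785 ÷ 2 = 2892 remainder 1
2892 ÷ 2 = 1446 remainder 0
1446 ÷ 2 = 723 remainder 0
723 ÷ 2 = 361 remainder 1
361 ÷ 2 = 180 remainder 1
180 ÷ 2 = 90 remainder 0
90 ÷ 2 = 45 remainder 0
45 ÷ 2 = 22 remainder 1
22 ÷ 2 = 11 remainder 0
11 ÷ 2 = 5 remainder 1
5 ÷ 2 = 2 remainder 1
2 ÷ 2 = 1 remainder 0
1 ÷ 2 = 0 remainder 1
Reading remainders bottom to top: 1011010011001110110



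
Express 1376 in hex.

Using repeated division by 16 (digits 10–15 are A–F):
1376 ÷ 16 = 86 remainder 0
86 ÷ 16 = 5 remainder 6
5 ÷ 16 = 0 remainder 5
Reading remainders bottom to top: 560



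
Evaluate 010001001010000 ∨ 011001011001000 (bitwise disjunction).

OR: 1 when either bit is 1
  010001001010000
| 011001011001000
-----------------
  011001011011000
Decimal: 8784 | 13000 = 13016



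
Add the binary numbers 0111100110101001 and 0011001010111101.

Add column by column from the right: bit + bit + carry-in; write the sum mod 2, carry 1 when the sum is 2 or 3.
carry:  1110011101110010
        0111100110101001
+       0011001010111101
------------------------
       01010110001100110
(the carry out of the leftmost column, 0, becomes the leading bit)
Decimal check:
  0111100110101001 = 16384 + 8192 + 4096 + 2048 + 256 + 128 + 32 + 8 + 1 = 31145
  0011001010111101 = 8192 + 4096 + 512 + 128 + 32 + 16 + 8 + 4 + 1 = 12989
  31145 + 12989 = 44134, and 01010110001100110 = 32768 + 8192 + 2048 + 1024 + 64 + 32 + 4 + 2 = 44134 ✓



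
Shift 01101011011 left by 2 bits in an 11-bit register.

Original: 01101011011 (decimal 859)
Shift left by 2 positions
Append 2 zeros on the right and drop the 2 high bits that overflow the 11-bit width
Result: 10101101100 (decimal 1388)
Equivalent: 859 << 2 = 859 × 2^2 = 3436, truncated to 11 bits = 1388



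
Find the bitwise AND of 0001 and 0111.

AND: 1 only when both bits are 1
  0001
& 0111
------
  0001
Decimal: 1 & 7 = 1



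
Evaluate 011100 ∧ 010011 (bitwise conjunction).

AND: 1 only when both bits are 1
  011100
& 010011
--------
  010000
Decimal: 28 & 19 = 16



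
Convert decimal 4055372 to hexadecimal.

Using repeated division by 16 (digits 10–15 are A–F):
4055372 ÷ 16 = 253460 remainder 12 (C)
253460 ÷ 16 = 15841 remainder 4
15841 ÷ 16 = 990 remainder 1
990 ÷ 16 = 61 remainder 14 (E)
61 ÷ 16 = 3 remainder 13 (D)
3 ÷ 16 = 0 remainder 3
Reading remainders bottom to top: 3DE14C



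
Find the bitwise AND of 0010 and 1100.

AND: 1 only when both bits are 1
  0010
& 1100
------
  0000
Decimal: 2 & 12 = 0



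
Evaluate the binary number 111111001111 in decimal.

Sum of powers of 2 for each 1-bit:
2^0 + 2^1 + 2^2 + 2^3 + 2^6 + 2^7 + 2^8 + 2^9 + 2^10 + 2^11
= 1 + 2 + 4 + 8 + 64 + 128 + 256 + 512 + 1024 + 2048
= 4047



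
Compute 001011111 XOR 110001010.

XOR: 1 when bits differ
  001011111
^ 110001010
-----------
  111010101
Decimal: 95 ^ 394 = 469



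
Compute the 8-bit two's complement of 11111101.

Original (sign bit 1, negative): 11111101
Step 1 - Invert all bits: 00000010
Step 2 - Add 1: 00000011
Verification: 11111101 + 00000011 = 100000000; discarding the end carry (carry out of the top bit) leaves the 8-bit value 00000000, as required for x + (-x)



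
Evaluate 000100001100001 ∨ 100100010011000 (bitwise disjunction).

OR: 1 when either bit is 1
  000100001100001
| 100100010011000
-----------------
  100100011111001
Decimal: 2145 | 18584 = 18681



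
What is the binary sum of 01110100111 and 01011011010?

Add column by column from the right: bit + bit + carry-in; write the sum mod 2, carry 1 when the sum is 2 or 3.
carry:  11111111100
        01110100111
+       01011011010
-------------------
       011010000001
(the carry out of the leftmost column, 0, becomes the leading bit)
Decimal check:
  01110100111 = 512 + 256 + 128 + 32 + 4 + 2 + 1 = 935
  01011011010 = 512 + 128 + 64 + 16 + 8 + 2 = 730
  935 + 730 = 1665, and 011010000001 = 1024 + 512 + 128 + 1 = 1665 ✓



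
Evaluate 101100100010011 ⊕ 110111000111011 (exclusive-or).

XOR: 1 when bits differ
  101100100010011
^ 110111000111011
-----------------
  011011100101000
Decimal: 22803 ^ 28219 = 14120



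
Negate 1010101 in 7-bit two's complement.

Original (sign bit 1, negative): 1010101
Step 1 - Invert all bits: 0101010
Step 2 - Add 1: 0101011
Verification: 1010101 + 0101011 = 10000000; discarding the end carry (carry out of the top bit) leaves the 7-bit value 0000000, as required for x + (-x)



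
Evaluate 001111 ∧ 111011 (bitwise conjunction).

AND: 1 only when both bits are 1
  001111
& 111011
--------
  001011
Decimal: 15 & 59 = 11



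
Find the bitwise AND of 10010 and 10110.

AND: 1 only when both bits are 1
  10010
& 10110
-------
  10010
Decimal: 18 & 22 = 18



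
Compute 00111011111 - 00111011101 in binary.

Method 1 - Direct subtraction (column by column from the right: bit − bit − borrow-in; if negative, add 2 and borrow 1 from the next column):
borrow: 00000000000
        00111011111
-       00111011101
-------------------
        00000000010

Method 2 - Add two's complement:
Two's complement of 00111011101: invert → 11000100010, add 1 → 11000100011
  00111011111
+ 11000100011
-------------
 100000000010  (end carry out of the top bit = 1)
Discarding the end carry: 00000000010
Decimal check:
  00111011111 = 256 + 128 + 64 + 16 + 8 + 4 + 2 + 1 = 479
  00111011101 = 256 + 128 + 64 + 16 + 8 + 4 + 1 = 477
  479 - 477 = 2, and 00000000010 = 2 ✓



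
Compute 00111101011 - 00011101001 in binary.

Method 1 - Direct subtraction (column by column from the right: bit − bit − borrow-in; if negative, add 2 and borrow 1 from the next column):
borrow: 00000000000
        00111101011
-       00011101001
-------------------
        00100000010

Method 2 - Add two's complement:
Two's complement of 00011101001: invert → 11100010110, add 1 → 11100010111
  00111101011
+ 11100010111
-------------
 100100000010  (end carry out of the top bit = 1)
Discarding the end carry: 00100000010
Decimal check:
  00111101011 = 256 + 128 + 64 + 32 + 8 + 2 + 1 = 491
  00011101001 = 128 + 64 + 32 + 8 + 1 = 233
  491 - 233 = 258, and 00100000010 = 256 + 2 = 258 ✓



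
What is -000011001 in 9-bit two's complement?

Original: 000011001
Step 1 - Invert all bits: 111100110
Step 2 - Add 1: 111100111
Verification: 000011001 + 111100111 = 1000000000; discarding the end carry (carry out of the top bit) leaves the 9-bit value 000000000, as required for x + (-x)



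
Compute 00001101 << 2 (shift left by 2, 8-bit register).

Original: 00001101 (decimal 13)
Shift left by 2 positions
Append 2 zeros on the right
Result: 00110100 (decimal 52)
Equivalent: 13 << 2 = 13 × 2^2 = 52



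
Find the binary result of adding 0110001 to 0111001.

Add column by column from the right: bit + bit + carry-in; write the sum mod 2, carry 1 when the sum is 2 or 3.
carry:  1100010
        0110001
+       0111001
---------------
       01101010
(the carry out of the leftmost column, 0, becomes the leading bit)
Decimal check:
  0110001 = 32 + 16 + 1 = 49
  0111001 = 32 + 16 + 8 + 1 = 57
  49 + 57 = 106, and 01101010 = 64 + 32 + 8 + 2 = 106 ✓



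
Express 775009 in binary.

Using repeated division by 2:
775009 ÷ 2 = 387504 remainder 1
387504 ÷ 2 = 193752 remainder 0
193752 ÷ 2 = 96876 remainder 0
96876 ÷ 2 = 48438 remainder 0
48438 ÷ 2 = 24219 remainder 0
24219 ÷ 2 = 12109 remainder 1
12109 ÷ 2 = 6054 remainder 1
6054 ÷ 2 = 3027 remainder 0
3027 ÷ 2 = 1513 remainder 1
1513 ÷ 2 = 756 remainder 1
756 ÷ 2 = 378 remainder 0
378 ÷ 2 = 189 remainder 0
189 ÷ 2 = 94 remainder 1
94 ÷ 2 = 47 remainder 0
47 ÷ 2 = 23 remainder 1
23 ÷ 2 = 11 remainder 1
11 ÷ 2 = 5 remainder 1
5 ÷ 2 = 2 remainder 1
2 ÷ 2 = 1 remainder 0
1 ÷ 2 = 0 remainder 1
Reading remainders bottom to top: 10111101001101100001



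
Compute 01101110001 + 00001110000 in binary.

Add column by column from the right: bit + bit + carry-in; write the sum mod 2, carry 1 when the sum is 2 or 3.
carry:  00011100000
        01101110001
+       00001110000
-------------------
       001111100001
(the carry out of the leftmost column, 0, becomes the leading bit)
Decimal check:
  01101110001 = 512 + 256 + 64 + 32 + 16 + 1 = 881
  00001110000 = 64 + 32 + 16 = 112
  881 + 112 = 993, and 001111100001 = 512 + 256 + 128 + 64 + 32 + 1 = 993 ✓



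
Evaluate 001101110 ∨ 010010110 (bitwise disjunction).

OR: 1 when either bit is 1
  001101110
| 010010110
-----------
  011111110
Decimal: 110 | 150 = 254



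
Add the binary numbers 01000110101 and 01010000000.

Add column by column from the right: bit + bit + carry-in; write the sum mod 2, carry 1 when the sum is 2 or 3.
carry:  10000000000
        01000110101
+       01010000000
-------------------
       010010110101
(the carry out of the leftmost column, 0, becomes the leading bit)
Decimal check:
  01000110101 = 512 + 32 + 16 + 4 + 1 = 565
  01010000000 = 512 + 128 = 640
  565 + 640 = 1205, and 010010110101 = 1024 + 128 + 32 + 16 + 4 + 1 = 1205 ✓



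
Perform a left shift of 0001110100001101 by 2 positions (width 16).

Original: 0001110100001101 (decimal 7437)
Shift left by 2 positions
Append 2 zeros on the right
Result: 0111010000110100 (decimal 29748)
Equivalent: 7437 << 2 = 7437 × 2^2 = 29748



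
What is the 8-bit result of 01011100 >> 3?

Original: 01011100 (decimal 92)
Shift right by 3 positions
Drop the 3 low bits; fill with zeros on the left
Result: 00001011 (decimal 11)
Equivalent: 92 >> 3 = 92 ÷ 2^3 = 11



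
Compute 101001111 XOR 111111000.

XOR: 1 when bits differ
  101001111
^ 111111000
-----------
  010110111
Decimal: 335 ^ 504 = 183



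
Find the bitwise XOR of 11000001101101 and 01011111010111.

XOR: 1 when bits differ
  11000001101101
^ 01011111010111
----------------
  10011110111010
Decimal: 12397 ^ 6103 = 10170



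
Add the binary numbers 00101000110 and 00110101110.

Add column by column from the right: bit + bit + carry-in; write the sum mod 2, carry 1 when the sum is 2 or 3.
carry:  01000011100
        00101000110
+       00110101110
-------------------
       001011110100
(the carry out of the leftmost column, 0, becomes the leading bit)
Decimal check:
  00101000110 = 256 + 64 + 4 + 2 = 326
  00110101110 = 256 + 128 + 32 + 8 + 4 + 2 = 430
  326 + 430 = 756, and 001011110100 = 512 + 128 + 64 + 32 + 16 + 4 = 756 ✓



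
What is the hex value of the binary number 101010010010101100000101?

Group into 4-bit nibbles from right:
  1010 = A
  1001 = 9
  0010 = 2
  1011 = B
  0000 = 0
  0101 = 5
Result: A92B05

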